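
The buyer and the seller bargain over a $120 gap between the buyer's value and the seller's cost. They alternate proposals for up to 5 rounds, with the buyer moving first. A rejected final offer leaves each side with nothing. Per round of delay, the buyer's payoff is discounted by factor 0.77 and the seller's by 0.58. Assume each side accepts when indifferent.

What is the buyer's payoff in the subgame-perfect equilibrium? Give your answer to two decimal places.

Round 5 (the buyer proposes): the seller will accept anything ≥ 0, so the buyer offers 0 and keeps 120.
Round 4 (the seller proposes): the buyer can get 120 next round, worth 0.77 × 120 = 92.4 now; the seller offers that and keeps 27.6.
Round 3 (the buyer proposes): the seller can get 27.6 next round, worth 0.58 × 27.6 = 16.008 now; the buyer offers that and keeps 103.992.
Round 2 (the seller proposes): the buyer can get 103.992 next round, worth 0.77 × 103.992 = 80.07384 now, so the seller offers 80.07384, keeping 39.92616.
Round 1 (the buyer proposes): the seller can get 39.92616 next round, worth 0.58 × 39.92616 = 23.1571728 now; the buyer offers that and keeps 96.8428272.

96.84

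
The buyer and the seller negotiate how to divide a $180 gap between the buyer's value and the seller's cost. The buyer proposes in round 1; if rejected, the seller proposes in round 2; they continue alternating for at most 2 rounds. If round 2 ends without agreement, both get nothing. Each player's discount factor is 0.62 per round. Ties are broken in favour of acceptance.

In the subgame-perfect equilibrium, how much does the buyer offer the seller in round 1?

Round 2 (the seller proposes): rejection yields 0 for the buyer; the seller offers 0 and keeps 180.
Round 1 (the buyer proposes): the seller can get 180 next round, worth 0.62 × 180 = 111.6 now; the buyer offers that and keeps 68.4.

111.6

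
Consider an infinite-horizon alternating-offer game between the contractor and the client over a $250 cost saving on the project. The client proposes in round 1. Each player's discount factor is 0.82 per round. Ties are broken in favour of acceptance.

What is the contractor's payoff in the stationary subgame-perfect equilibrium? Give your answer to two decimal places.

112.64

Let x be the client's share when the client proposes and y be the contractor's share when the contractor proposes.
The contractor accepts iff offered ≥ 0.82·y, so x = 250 − 0.82y. Symmetrically y = 250 − 0.82x.
Substituting: x = 250 − 0.82(250 − 0.82x), giving x(1 − 0.82·0.82) = 250(1 − 0.82).
So x = 250 × 0.18 / 0.3276 ≈ 137.3626, and the contractor receives 250 − x ≈ 112.6374.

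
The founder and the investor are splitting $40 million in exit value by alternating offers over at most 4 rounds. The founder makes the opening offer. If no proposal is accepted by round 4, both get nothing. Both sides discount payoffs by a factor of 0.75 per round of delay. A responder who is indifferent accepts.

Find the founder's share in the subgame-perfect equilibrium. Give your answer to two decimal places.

Round 4 (the investor proposes): rejection yields 0 for the founder; the investor offers 0 and keeps 40.
Round 3 (the founder proposes): the investor can get 40 next round, worth 0.75 × 40 = 30 now; the founder offers that and keeps 10.
Round 2 (the investor proposes): the founder can get 10 next round, worth 0.75 × 10 = 7.5 now, so the investor offers 7.5, keeping 32.5.
Round 1 (the founder proposes): the investor can get 32.5 next round, worth 0.75 × 32.5 = 24.375 now, so the founder offers 24.375, keeping 15.625.

15.63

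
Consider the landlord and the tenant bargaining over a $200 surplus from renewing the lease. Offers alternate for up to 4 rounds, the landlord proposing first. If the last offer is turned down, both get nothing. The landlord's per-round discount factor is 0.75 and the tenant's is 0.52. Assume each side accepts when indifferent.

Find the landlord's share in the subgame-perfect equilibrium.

Round 4 (the tenant proposes): rejection yields 0 for the landlord; the tenant offers 0 and keeps 200.
Round 3 (the landlord proposes): the tenant can get 200 next round, worth 0.52 × 200 = 104 now; the landlord offers that and keeps 96.
Round 2 (the tenant proposes): the landlord can get 96 next round, worth 0.75 × 96 = 72 now. The tenant offers 72 and keeps 200 − 72 = 128.
Round 1 (the landlord proposes): the tenant can get 128 next round, worth 0.52 × 128 = 66.56 now; the landlord offers that and keeps 133.44.

133.44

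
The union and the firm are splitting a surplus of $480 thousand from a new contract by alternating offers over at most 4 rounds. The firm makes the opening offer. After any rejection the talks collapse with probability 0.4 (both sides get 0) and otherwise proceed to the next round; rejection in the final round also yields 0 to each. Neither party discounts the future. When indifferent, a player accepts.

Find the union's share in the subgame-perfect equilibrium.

Round 4 (the union proposes): the firm will accept anything ≥ 0, so the union offers 0 and keeps 480.
Round 3 (the firm proposes): rejecting gives the union an expected 0.6 × 480 = 288, so the firm offers 288, keeping 192.
Round 2 (the union proposes): rejecting gives the firm an expected 0.6 × 192 = 115.2; the union offers that and keeps 364.8.
Round 1 (the firm proposes): rejecting gives the union an expected 0.6 × 364.8 = 218.88. The firm offers 218.88 and keeps 480 − 218.88 = 261.12.

218.88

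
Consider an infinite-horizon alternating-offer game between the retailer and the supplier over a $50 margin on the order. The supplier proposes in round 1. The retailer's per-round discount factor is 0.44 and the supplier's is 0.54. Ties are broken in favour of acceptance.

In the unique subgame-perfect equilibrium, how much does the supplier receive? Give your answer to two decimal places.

36.73

Let x be the supplier's share when the supplier proposes and y be the retailer's share when the retailer proposes.
The retailer accepts iff offered ≥ 0.44·y, so x = 50 − 0.44y. Symmetrically y = 50 − 0.54x.
Substituting: x = 50 − 0.44(50 − 0.54x), giving x(1 − 0.54·0.44) = 50(1 − 0.44).
So x = 50 × 0.56 / 0.7624 ≈ 36.7261, and the retailer receives 50 − x ≈ 13.2739.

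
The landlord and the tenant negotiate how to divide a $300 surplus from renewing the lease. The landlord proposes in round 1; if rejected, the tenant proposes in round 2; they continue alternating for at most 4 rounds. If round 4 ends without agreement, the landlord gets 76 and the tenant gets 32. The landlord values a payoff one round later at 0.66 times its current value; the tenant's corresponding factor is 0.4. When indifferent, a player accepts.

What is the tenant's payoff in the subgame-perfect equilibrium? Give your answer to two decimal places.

64.45

By backward induction:
Round 4 (the tenant proposes): the landlord gets 76 if talks fail, so the tenant offers 76 and keeps 224.
Round 3 (the landlord proposes): the tenant can get 224 next round, worth 0.4 × 224 = 89.6 now; the landlord offers that and keeps 210.4.
Round 2 (the tenant proposes): the landlord can get 210.4 next round, worth 0.66 × 210.4 = 138.864 now; the tenant offers that and keeps 161.136.
Round 1 (the landlord proposes): the tenant can get 161.136 next round, worth 0.4 × 161.136 = 64.4544 now. The landlord offers 64.4544 and keeps 300 − 64.4544 = 235.5456.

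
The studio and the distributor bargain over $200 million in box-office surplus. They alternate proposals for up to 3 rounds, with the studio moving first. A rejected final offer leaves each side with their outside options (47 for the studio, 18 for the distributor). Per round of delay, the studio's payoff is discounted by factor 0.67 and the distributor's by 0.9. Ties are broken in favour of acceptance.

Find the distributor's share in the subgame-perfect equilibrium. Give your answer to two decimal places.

Round 3 (the studio proposes): the distributor gets 18 if talks fail, so the studio offers 18 and keeps 182.
Round 2 (the distributor proposes): the studio can get 182 next round, worth 0.67 × 182 = 121.94 now; the distributor offers that and keeps 78.06.
Round 1 (the studio proposes): the distributor can get 78.06 next round, worth 0.9 × 78.06 = 70.254 now, so the studio offers 70.254, keeping 129.746.

70.25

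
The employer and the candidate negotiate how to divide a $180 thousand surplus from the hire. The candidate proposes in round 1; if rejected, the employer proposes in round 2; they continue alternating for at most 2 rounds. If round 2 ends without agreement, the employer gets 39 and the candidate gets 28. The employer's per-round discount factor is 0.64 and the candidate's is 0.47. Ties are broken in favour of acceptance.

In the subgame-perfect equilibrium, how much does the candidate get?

82.72

Round 2 (the employer proposes): the candidate gets 28 if talks fail, so the employer offers 28 and keeps 152.
Round 1 (the candidate proposes): the employer can get 152 next round, worth 0.64 × 152 = 97.28 now; the candidate offers that and keeps 82.72.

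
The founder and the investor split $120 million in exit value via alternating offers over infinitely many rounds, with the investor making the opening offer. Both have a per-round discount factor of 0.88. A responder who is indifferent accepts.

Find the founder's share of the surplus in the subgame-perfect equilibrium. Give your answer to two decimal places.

56.17

In a stationary SPE each proposer offers the other exactly their discounted continuation value.
If the investor keeps x when proposing and the founder keeps y when proposing, then x = 120 − 0.88y and y = 120 − 0.88x.
Solving: x = 120(1 − 0.88) / (1 − 0.88·0.88) = 14.4 / 0.2256 ≈ 63.8298.
The founder gets 120 − 63.8298 ≈ 56.1702.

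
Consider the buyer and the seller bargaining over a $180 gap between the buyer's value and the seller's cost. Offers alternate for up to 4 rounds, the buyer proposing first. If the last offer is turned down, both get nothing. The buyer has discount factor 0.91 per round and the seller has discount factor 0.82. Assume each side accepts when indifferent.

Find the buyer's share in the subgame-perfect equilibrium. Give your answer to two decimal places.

Round 4 (the seller proposes): the buyer will accept anything ≥ 0, so the seller offers 0 and keeps 180.
Round 3 (the buyer proposes): the seller can get 180 next round, worth 0.82 × 180 = 147.6 now, so the buyer offers 147.6, keeping 32.4.
Round 2 (the seller proposes): the buyer can get 32.4 next round, worth 0.91 × 32.4 = 29.484 now. The seller offers 29.484 and keeps 180 − 29.484 = 150.516.
Round 1 (the buyer proposes): the seller can get 150.516 next round, worth 0.82 × 150.516 = 123.42312 now; the buyer offers that and keeps 56.57688.

56.58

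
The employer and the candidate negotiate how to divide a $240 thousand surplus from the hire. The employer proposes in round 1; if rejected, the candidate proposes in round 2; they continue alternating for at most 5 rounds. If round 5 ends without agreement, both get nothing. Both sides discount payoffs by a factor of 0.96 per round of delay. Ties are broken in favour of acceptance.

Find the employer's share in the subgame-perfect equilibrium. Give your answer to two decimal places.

Work backward from the last round.
Round 5 (the employer proposes): rejection yields 0 for the candidate; the employer offers 0 and keeps 240.
Round 4 (the candidate proposes): the employer can get 240 next round, worth 0.96 × 240 = 230.4 now; the candidate offers that and keeps 9.6.
Round 3 (the employer proposes): the candidate can get 9.6 next round, worth 0.96 × 9.6 = 9.216 now; the employer offers that and keeps 230.784.
Round 2 (the candidate proposes): the employer can get 230.784 next round, worth 0.96 × 230.784 = 221.55264 now; the candidate offers that and keeps 18.44736.
Round 1 (the employer proposes): the candidate can get 18.44736 next round, worth 0.96 × 18.44736 = 17.7094656 now, so the employer offers 17.7094656, keeping 222.2905344.

222.29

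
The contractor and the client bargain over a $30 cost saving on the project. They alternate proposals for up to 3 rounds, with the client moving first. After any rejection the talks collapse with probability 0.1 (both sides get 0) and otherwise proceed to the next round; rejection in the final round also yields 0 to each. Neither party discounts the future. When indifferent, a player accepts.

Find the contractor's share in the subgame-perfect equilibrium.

By backward induction:
Round 3 (the client proposes): rejection yields 0 for the contractor; the client offers 0 and keeps 30.
Round 2 (the contractor proposes): rejecting gives the client an expected 0.9 × 30 = 27; the contractor offers that and keeps 3.
Round 1 (the client proposes): rejecting gives the contractor an expected 0.9 × 3 = 2.7; the client offers that and keeps 27.3.

2.7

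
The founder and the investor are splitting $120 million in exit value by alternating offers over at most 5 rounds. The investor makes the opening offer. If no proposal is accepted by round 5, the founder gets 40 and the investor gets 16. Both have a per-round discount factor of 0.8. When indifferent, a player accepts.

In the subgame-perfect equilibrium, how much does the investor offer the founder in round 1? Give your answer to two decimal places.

47.87

Round 5 (the investor proposes): the founder gets 40 if talks fail, so the investor offers 40 and keeps 80.
Round 4 (the founder proposes): the investor can get 80 next round, worth 0.8 × 80 = 64 now, so the founder offers 64, keeping 56.
Round 3 (the investor proposes): the founder can get 56 next round, worth 0.8 × 56 = 44.8 now; the investor offers that and keeps 75.2.
Round 2 (the founder proposes): the investor can get 75.2 next round, worth 0.8 × 75.2 = 60.16 now. The founder offers 60.16 and keeps 120 − 60.16 = 59.84.
Round 1 (the investor proposes): the founder can get 59.84 next round, worth 0.8 × 59.84 = 47.872 now. The investor offers 47.872 and keeps 120 − 47.872 = 72.128.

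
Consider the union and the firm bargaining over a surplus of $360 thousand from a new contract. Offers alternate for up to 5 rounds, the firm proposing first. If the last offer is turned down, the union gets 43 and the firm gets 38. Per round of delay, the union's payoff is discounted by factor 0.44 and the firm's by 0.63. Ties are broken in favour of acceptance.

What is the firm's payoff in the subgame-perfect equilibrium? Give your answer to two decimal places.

281.84

Solve by backward induction from round 5.
Round 5 (the firm proposes): the union gets 43 if talks fail, so the firm offers 43 and keeps 317.
Round 4 (the union proposes): the firm can get 317 next round, worth 0.63 × 317 = 199.71 now; the union offers that and keeps 160.29.
Round 3 (the firm proposes): the union can get 160.29 next round, worth 0.44 × 160.29 = 70.5276 now, so the firm offers 70.5276, keeping 289.4724.
Round 2 (the union proposes): the firm can get 289.4724 next round, worth 0.63 × 289.4724 = 182.367612 now; the union offers that and keeps 177.632388.
Round 1 (the firm proposes): the union can get 177.632388 next round, worth 0.44 × 177.632388 = 78.15825072 now, so the firm offers 78.15825072, keeping 281.84174928.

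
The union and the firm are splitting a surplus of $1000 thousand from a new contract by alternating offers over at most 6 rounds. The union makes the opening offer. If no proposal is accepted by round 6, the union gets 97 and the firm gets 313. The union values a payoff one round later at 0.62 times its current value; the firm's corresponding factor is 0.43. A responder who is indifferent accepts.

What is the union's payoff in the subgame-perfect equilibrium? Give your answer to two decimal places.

765.44

Round 6 (the firm proposes): the union gets 97 if talks fail, so the firm offers 97 and keeps 903.
Round 5 (the union proposes): the firm can get 903 next round, worth 0.43 × 903 = 388.29 now; the union offers that and keeps 611.71.
Round 4 (the firm proposes): the union can get 611.71 next round, worth 0.62 × 611.71 = 379.2602 now. The firm offers 379.2602 and keeps 1000 − 379.2602 = 620.7398.
Round 3 (the union proposes): the firm can get 620.7398 next round, worth 0.43 × 620.7398 = 266.918114 now, so the union offers 266.918114, keeping 733.081886.
Round 2 (the firm proposes): the union can get 733.081886 next round, worth 0.62 × 733.081886 = 454.51076932 now. The firm offers 454.51076932 and keeps 1000 − 454.51076932 = 545.48923068.
Round 1 (the union proposes): the firm can get 545.48923068 next round, worth 0.43 × 545.48923068 = 234.5603691924 now. The union offers 234.5603691924 and keeps 1000 − 234.5603691924 = 765.4396308076.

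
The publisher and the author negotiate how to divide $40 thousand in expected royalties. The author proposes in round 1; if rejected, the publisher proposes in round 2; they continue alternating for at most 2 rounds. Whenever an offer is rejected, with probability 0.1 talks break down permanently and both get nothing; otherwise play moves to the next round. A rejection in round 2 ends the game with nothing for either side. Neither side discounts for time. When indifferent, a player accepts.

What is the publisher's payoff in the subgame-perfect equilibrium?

By backward induction:
Round 2 (the publisher proposes): the author will accept anything ≥ 0, so the publisher offers 0 and keeps 40.
Round 1 (the author proposes): rejecting gives the publisher an expected 0.9 × 40 = 36; the author offers that and keeps 4.

36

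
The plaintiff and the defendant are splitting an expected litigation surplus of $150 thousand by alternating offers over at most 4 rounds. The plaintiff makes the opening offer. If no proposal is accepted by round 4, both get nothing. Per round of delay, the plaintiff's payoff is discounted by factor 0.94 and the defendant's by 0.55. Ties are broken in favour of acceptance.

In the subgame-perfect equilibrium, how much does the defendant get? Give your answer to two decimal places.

47.60

Round 4 (the defendant proposes): the plaintiff will accept anything ≥ 0, so the defendant offers 0 and keeps 150.
Round 3 (the plaintiff proposes): the defendant can get 150 next round, worth 0.55 × 150 = 82.5 now. The plaintiff offers 82.5 and keeps 150 − 82.5 = 67.5.
Round 2 (the defendant proposes): the plaintiff can get 67.5 next round, worth 0.94 × 67.5 = 63.45 now; the defendant offers that and keeps 86.55.
Round 1 (the plaintiff proposes): the defendant can get 86.55 next round, worth 0.55 × 86.55 = 47.6025 now, so the plaintiff offers 47.6025, keeping 102.3975.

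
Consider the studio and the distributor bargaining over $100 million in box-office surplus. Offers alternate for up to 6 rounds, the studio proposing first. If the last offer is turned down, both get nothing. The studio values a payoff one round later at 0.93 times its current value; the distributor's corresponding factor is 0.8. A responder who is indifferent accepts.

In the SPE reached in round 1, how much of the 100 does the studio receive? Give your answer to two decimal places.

Round 6 (the distributor proposes): rejection yields 0 for the studio; the distributor offers 0 and keeps 100.
Round 5 (the studio proposes): the distributor can get 100 next round, worth 0.8 × 100 = 80 now; the studio offers that and keeps 20.
Round 4 (the distributor proposes): the studio can get 20 next round, worth 0.93 × 20 = 18.6 now. The distributor offers 18.6 and keeps 100 − 18.6 = 81.4.
Round 3 (the studio proposes): the distributor can get 81.4 next round, worth 0.8 × 81.4 = 65.12 now. The studio offers 65.12 and keeps 100 − 65.12 = 34.88.
Round 2 (the distributor proposes): the studio can get 34.88 next round, worth 0.93 × 34.88 = 32.4384 now, so the distributor offers 32.4384, keeping 67.5616.
Round 1 (the studio proposes): the distributor can get 67.5616 next round, worth 0.8 × 67.5616 = 54.04928 now. The studio offers 54.04928 and keeps 100 − 54.04928 = 45.95072.

45.95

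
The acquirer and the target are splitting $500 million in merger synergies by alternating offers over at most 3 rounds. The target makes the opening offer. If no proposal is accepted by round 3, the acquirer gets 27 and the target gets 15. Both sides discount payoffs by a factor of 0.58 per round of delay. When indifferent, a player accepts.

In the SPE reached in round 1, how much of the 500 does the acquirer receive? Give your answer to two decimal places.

130.88

Work backward from the last round.
Round 3 (the target proposes): the acquirer gets 27 if talks fail, so the target offers 27 and keeps 473.
Round 2 (the acquirer proposes): the target can get 473 next round, worth 0.58 × 473 = 274.34 now. The acquirer offers 274.34 and keeps 500 − 274.34 = 225.66.
Round 1 (the target proposes): the acquirer can get 225.66 next round, worth 0.58 × 225.66 = 130.8828 now, so the target offers 130.8828, keeping 369.1172.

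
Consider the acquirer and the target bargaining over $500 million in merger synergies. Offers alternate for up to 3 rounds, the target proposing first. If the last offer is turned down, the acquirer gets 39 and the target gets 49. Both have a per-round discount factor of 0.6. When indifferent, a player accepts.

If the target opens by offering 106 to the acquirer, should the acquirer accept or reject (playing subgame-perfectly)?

Round 3 (the target proposes): the acquirer gets 39 if talks fail, so the target offers 39 and keeps 461.
Round 2 (the acquirer proposes): the target can get 461 next round, worth 0.6 × 461 = 276.6 now. The acquirer offers 276.6 and keeps 500 − 276.6 = 223.4.
So by rejecting in round 1, the acquirer gets 223.4 next round, worth 0.6 × 223.4 = 134.04 now.
Offer 106 < 134.04, so the acquirer rejects.

Reject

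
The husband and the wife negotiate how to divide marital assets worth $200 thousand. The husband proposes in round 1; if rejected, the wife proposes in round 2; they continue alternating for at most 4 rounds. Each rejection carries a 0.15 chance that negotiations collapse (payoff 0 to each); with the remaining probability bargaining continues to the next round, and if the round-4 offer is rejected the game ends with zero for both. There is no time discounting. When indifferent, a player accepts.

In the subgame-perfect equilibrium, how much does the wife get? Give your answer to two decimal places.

Round 4 (the wife proposes): the husband will accept anything ≥ 0, so the wife offers 0 and keeps 200.
Round 3 (the husband proposes): rejecting gives the wife an expected 0.85 × 200 = 170, so the husband offers 170, keeping 30.
Round 2 (the wife proposes): rejecting gives the husband an expected 0.85 × 30 = 25.5; the wife offers that and keeps 174.5.
Round 1 (the husband proposes): rejecting gives the wife an expected 0.85 × 174.5 = 148.325. The husband offers 148.325 and keeps 200 − 148.325 = 51.675.

148.33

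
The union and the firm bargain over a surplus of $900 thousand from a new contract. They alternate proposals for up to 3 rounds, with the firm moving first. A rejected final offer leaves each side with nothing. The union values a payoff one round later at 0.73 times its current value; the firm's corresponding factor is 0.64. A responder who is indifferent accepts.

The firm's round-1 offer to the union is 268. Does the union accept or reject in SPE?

Accept

Round 3 (the firm proposes): the union will accept anything ≥ 0, so the firm offers 0 and keeps 900.
Round 2 (the union proposes): the firm can get 900 next round, worth 0.64 × 900 = 576 now, so the union offers 576, keeping 324.
So by rejecting in round 1, the union gets 324 next round, worth 0.73 × 324 = 236.52 now.
Offer 268 ≥ 236.52, so the union accepts.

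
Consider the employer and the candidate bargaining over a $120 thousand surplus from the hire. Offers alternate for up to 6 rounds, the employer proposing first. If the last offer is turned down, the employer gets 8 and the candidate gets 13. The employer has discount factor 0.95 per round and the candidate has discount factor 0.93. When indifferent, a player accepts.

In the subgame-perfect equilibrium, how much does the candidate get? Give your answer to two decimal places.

91.81

Round 6 (the candidate proposes): the employer gets 8 if talks fail, so the candidate offers 8 and keeps 112.
Round 5 (the employer proposes): the candidate can get 112 next round, worth 0.93 × 112 = 104.16 now. The employer offers 104.16 and keeps 120 − 104.16 = 15.84.
Round 4 (the candidate proposes): the employer can get 15.84 next round, worth 0.95 × 15.84 = 15.048 now; the candidate offers that and keeps 104.952.
Round 3 (the employer proposes): the candidate can get 104.952 next round, worth 0.93 × 104.952 = 97.60536 now. The employer offers 97.60536 and keeps 120 − 97.60536 = 22.39464.
Round 2 (the candidate proposes): the employer can get 22.39464 next round, worth 0.95 × 22.39464 = 21.274908 now. The candidate offers 21.274908 and keeps 120 − 21.274908 = 98.725092.
Round 1 (the employer proposes): the candidate can get 98.725092 next round, worth 0.93 × 98.725092 = 91.81433556 now. The employer offers 91.81433556 and keeps 120 − 91.81433556 = 28.18566444.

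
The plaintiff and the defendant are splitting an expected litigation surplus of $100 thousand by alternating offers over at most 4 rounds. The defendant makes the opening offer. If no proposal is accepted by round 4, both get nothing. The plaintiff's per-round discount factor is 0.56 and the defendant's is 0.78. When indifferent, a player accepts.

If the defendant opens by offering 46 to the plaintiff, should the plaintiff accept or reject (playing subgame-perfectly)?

Round 4 (the plaintiff proposes): the defendant will accept anything ≥ 0, so the plaintiff offers 0 and keeps 100.
Round 3 (the defendant proposes): the plaintiff can get 100 next round, worth 0.56 × 100 = 56 now. The defendant offers 56 and keeps 100 − 56 = 44.
Round 2 (the plaintiff proposes): the defendant can get 44 next round, worth 0.78 × 44 = 34.32 now, so the plaintiff offers 34.32, keeping 65.68.
So by rejecting in round 1, the plaintiff gets 65.68 next round, worth 0.56 × 65.68 = 36.7808 now.
Offer 46 ≥ 36.7808, so the plaintiff accepts.

Accept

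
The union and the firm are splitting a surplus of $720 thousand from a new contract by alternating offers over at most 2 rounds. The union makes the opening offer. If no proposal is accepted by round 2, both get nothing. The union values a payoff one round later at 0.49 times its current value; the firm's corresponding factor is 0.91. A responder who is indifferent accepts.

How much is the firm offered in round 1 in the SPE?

By backward induction:
Round 2 (the firm proposes): the union will accept anything ≥ 0, so the firm offers 0 and keeps 720.
Round 1 (the union proposes): the firm can get 720 next round, worth 0.91 × 720 = 655.2 now. The union offers 655.2 and keeps 720 − 655.2 = 64.8.

655.2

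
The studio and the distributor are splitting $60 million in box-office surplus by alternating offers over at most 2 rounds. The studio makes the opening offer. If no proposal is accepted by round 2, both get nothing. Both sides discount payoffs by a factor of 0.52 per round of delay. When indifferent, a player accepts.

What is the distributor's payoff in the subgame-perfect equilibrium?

Work backward from the last round.
Round 2 (the distributor proposes): the studio will accept anything ≥ 0, so the distributor offers 0 and keeps 60.
Round 1 (the studio proposes): the distributor can get 60 next round, worth 0.52 × 60 = 31.2 now; the studio offers that and keeps 28.8.

31.2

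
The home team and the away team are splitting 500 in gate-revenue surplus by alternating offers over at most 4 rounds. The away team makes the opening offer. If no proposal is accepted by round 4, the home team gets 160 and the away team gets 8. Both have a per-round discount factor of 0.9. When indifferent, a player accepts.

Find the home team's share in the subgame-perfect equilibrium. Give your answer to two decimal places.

Round 4 (the home team proposes): the away team gets 8 if talks fail, so the home team offers 8 and keeps 492.
Round 3 (the away team proposes): the home team can get 492 next round, worth 0.9 × 492 = 442.8 now, so the away team offers 442.8, keeping 57.2.
Round 2 (the home team proposes): the away team can get 57.2 next round, worth 0.9 × 57.2 = 51.48 now, so the home team offers 51.48, keeping 448.52.
Round 1 (the away team proposes): the home team can get 448.52 next round, worth 0.9 × 448.52 = 403.668 now; the away team offers that and keeps 96.332.

403.67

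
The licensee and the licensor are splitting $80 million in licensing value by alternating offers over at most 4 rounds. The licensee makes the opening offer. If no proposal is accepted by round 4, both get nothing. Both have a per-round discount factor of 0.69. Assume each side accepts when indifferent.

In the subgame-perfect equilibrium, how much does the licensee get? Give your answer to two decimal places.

36.61

Round 4 (the licensor proposes): the licensee will accept anything ≥ 0, so the licensor offers 0 and keeps 80.
Round 3 (the licensee proposes): the licensor can get 80 next round, worth 0.69 × 80 = 55.2 now. The licensee offers 55.2 and keeps 80 − 55.2 = 24.8.
Round 2 (the licensor proposes): the licensee can get 24.8 next round, worth 0.69 × 24.8 = 17.112 now. The licensor offers 17.112 and keeps 80 − 17.112 = 62.888.
Round 1 (the licensee proposes): the licensor can get 62.888 next round, worth 0.69 × 62.888 = 43.39272 now. The licensee offers 43.39272 and keeps 80 − 43.39272 = 36.60728.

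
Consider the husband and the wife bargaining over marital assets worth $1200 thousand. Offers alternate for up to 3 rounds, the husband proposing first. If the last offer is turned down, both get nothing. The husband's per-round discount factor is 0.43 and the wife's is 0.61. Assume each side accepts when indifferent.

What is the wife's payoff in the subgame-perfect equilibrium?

417.24

By backward induction:
Round 3 (the husband proposes): the wife will accept anything ≥ 0, so the husband offers 0 and keeps 1200.
Round 2 (the wife proposes): the husband can get 1200 next round, worth 0.43 × 1200 = 516 now; the wife offers that and keeps 684.
Round 1 (the husband proposes): the wife can get 684 next round, worth 0.61 × 684 = 417.24 now. The husband offers 417.24 and keeps 1200 − 417.24 = 782.76.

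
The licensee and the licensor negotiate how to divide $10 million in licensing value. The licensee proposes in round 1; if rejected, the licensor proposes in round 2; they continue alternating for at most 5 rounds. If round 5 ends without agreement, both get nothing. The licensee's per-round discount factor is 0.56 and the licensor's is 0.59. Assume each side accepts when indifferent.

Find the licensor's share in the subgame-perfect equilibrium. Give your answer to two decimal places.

3.45

Solve by backward induction from round 5.
Round 5 (the licensee proposes): the licensor will accept anything ≥ 0, so the licensee offers 0 and keeps 10.
Round 4 (the licensor proposes): the licensee can get 10 next round, worth 0.56 × 10 = 5.6 now. The licensor offers 5.6 and keeps 10 − 5.6 = 4.4.
Round 3 (the licensee proposes): the licensor can get 4.4 next round, worth 0.59 × 4.4 = 2.596 now, so the licensee offers 2.596, keeping 7.404.
Round 2 (the licensor proposes): the licensee can get 7.404 next round, worth 0.56 × 7.404 = 4.14624 now. The licensor offers 4.14624 and keeps 10 − 4.14624 = 5.85376.
Round 1 (the licensee proposes): the licensor can get 5.85376 next round, worth 0.59 × 5.85376 = 3.4537184 now. The licensee offers 3.4537184 and keeps 10 − 3.4537184 = 6.5462816.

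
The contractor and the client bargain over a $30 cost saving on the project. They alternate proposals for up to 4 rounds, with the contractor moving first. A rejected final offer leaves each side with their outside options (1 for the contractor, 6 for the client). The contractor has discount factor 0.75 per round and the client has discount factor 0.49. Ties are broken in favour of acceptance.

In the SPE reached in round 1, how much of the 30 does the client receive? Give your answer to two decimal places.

Solve by backward induction from round 4.
Round 4 (the client proposes): the contractor gets 1 if talks fail, so the client offers 1 and keeps 29.
Round 3 (the contractor proposes): the client can get 29 next round, worth 0.49 × 29 = 14.21 now, so the contractor offers 14.21, keeping 15.79.
Round 2 (the client proposes): the contractor can get 15.79 next round, worth 0.75 × 15.79 = 11.8425 now. The client offers 11.8425 and keeps 30 − 11.8425 = 18.1575.
Round 1 (the contractor proposes): the client can get 18.1575 next round, worth 0.49 × 18.1575 = 8.897175 now. The contractor offers 8.897175 and keeps 30 − 8.897175 = 21.102825.

8.90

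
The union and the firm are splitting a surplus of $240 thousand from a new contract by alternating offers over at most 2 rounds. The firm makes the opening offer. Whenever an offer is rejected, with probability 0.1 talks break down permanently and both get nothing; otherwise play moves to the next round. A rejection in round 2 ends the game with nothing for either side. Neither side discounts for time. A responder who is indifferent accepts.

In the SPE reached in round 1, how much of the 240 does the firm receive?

24

Round 2 (the union proposes): rejection yields 0 for the firm; the union offers 0 and keeps 240.
Round 1 (the firm proposes): rejecting gives the union an expected 0.9 × 240 = 216; the firm offers that and keeps 24.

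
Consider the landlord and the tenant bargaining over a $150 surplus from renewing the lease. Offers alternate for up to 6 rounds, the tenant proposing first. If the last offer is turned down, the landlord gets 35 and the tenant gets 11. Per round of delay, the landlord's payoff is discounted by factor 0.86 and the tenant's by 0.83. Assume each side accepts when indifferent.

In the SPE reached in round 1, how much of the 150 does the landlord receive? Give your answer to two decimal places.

Round 6 (the landlord proposes): the tenant gets 11 if talks fail, so the landlord offers 11 and keeps 139.
Round 5 (the tenant proposes): the landlord can get 139 next round, worth 0.86 × 139 = 119.54 now. The tenant offers 119.54 and keeps 150 − 119.54 = 30.46.
Round 4 (the landlord proposes): the tenant can get 30.46 next round, worth 0.83 × 30.46 = 25.2818 now; the landlord offers that and keeps 124.7182.
Round 3 (the tenant proposes): the landlord can get 124.7182 next round, worth 0.86 × 124.7182 = 107.257652 now; the tenant offers that and keeps 42.742348.
Round 2 (the landlord proposes): the tenant can get 42.742348 next round, worth 0.83 × 42.742348 = 35.47614884 now, so the landlord offers 35.47614884, keeping 114.52385116.
Round 1 (the tenant proposes): the landlord can get 114.52385116 next round, worth 0.86 × 114.52385116 = 98.4905119976 now; the tenant offers that and keeps 51.5094880024.

98.49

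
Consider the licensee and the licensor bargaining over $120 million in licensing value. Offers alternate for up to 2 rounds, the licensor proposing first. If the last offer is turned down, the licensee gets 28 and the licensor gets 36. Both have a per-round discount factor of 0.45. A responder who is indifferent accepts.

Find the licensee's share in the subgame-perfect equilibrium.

Round 2 (the licensee proposes): the licensor gets 36 if talks fail, so the licensee offers 36 and keeps 84.
Round 1 (the licensor proposes): the licensee can get 84 next round, worth 0.45 × 84 = 37.8 now. The licensor offers 37.8 and keeps 120 − 37.8 = 82.2.

37.8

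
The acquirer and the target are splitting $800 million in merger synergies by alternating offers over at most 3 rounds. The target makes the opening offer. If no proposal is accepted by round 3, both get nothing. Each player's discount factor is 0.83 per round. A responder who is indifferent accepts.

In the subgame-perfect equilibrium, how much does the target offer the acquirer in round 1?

Round 3 (the target proposes): the acquirer will accept anything ≥ 0, so the target offers 0 and keeps 800.
Round 2 (the acquirer proposes): the target can get 800 next round, worth 0.83 × 800 = 664 now. The acquirer offers 664 and keeps 800 − 664 = 136.
Round 1 (the target proposes): the acquirer can get 136 next round, worth 0.83 × 136 = 112.88 now; the target offers that and keeps 687.12.

112.88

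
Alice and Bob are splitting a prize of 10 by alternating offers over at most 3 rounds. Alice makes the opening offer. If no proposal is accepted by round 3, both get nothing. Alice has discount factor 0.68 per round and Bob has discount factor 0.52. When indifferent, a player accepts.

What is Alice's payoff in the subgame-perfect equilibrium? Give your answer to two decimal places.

Work backward from the last round.
Round 3 (Alice proposes): rejection yields 0 for Bob; Alice offers 0 and keeps 10.
Round 2 (Bob proposes): Alice can get 10 next round, worth 0.68 × 10 = 6.8 now, so Bob offers 6.8, keeping 3.2.
Round 1 (Alice proposes): Bob can get 3.2 next round, worth 0.52 × 3.2 = 1.664 now, so Alice offers 1.664, keeping 8.336.

8.34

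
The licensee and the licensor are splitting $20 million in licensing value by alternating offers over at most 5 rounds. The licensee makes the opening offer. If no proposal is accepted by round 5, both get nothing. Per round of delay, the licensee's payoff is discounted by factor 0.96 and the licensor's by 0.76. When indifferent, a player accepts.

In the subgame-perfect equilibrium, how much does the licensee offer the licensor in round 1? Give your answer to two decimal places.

1.05

Round 5 (the licensee proposes): the licensor will accept anything ≥ 0, so the licensee offers 0 and keeps 20.
Round 4 (the licensor proposes): the licensee can get 20 next round, worth 0.96 × 20 = 19.2 now; the licensor offers that and keeps 0.8.
Round 3 (the licensee proposes): the licensor can get 0.8 next round, worth 0.76 × 0.8 = 0.608 now. The licensee offers 0.608 and keeps 20 − 0.608 = 19.392.
Round 2 (the licensor proposes): the licensee can get 19.392 next round, worth 0.96 × 19.392 = 18.61632 now, so the licensor offers 18.61632, keeping 1.38368.
Round 1 (the licensee proposes): the licensor can get 1.38368 next round, worth 0.76 × 1.38368 = 1.0515968 now; the licensee offers that and keeps 18.9484032.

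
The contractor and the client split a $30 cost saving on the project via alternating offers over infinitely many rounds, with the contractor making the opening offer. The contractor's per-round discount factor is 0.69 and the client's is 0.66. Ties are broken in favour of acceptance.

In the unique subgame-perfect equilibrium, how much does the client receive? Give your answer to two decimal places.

When the contractor proposes, the client accepts any offer worth at least 0.66 times what the client would get by proposing next round; and vice versa.
This gives x = 30 − 0.66y and y = 30 − 0.69x, where x and y are each side's share when it proposes.
Hence (1 − 0.66·0.69)x = 30(1 − 0.66), i.e. 0.5446·x = 10.2.
x ≈ 18.7293; the client's share is 30 − x ≈ 11.2707.

11.27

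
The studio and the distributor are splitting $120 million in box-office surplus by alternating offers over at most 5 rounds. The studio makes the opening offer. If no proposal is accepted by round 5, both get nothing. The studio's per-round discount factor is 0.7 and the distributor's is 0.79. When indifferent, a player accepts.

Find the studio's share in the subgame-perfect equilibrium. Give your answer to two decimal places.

75.83

By backward induction:
Round 5 (the studio proposes): rejection yields 0 for the distributor; the studio offers 0 and keeps 120.
Round 4 (the distributor proposes): the studio can get 120 next round, worth 0.7 × 120 = 84 now; the distributor offers that and keeps 36.
Round 3 (the studio proposes): the distributor can get 36 next round, worth 0.79 × 36 = 28.44 now; the studio offers that and keeps 91.56.
Round 2 (the distributor proposes): the studio can get 91.56 next round, worth 0.7 × 91.56 = 64.092 now, so the distributor offers 64.092, keeping 55.908.
Round 1 (the studio proposes): the distributor can get 55.908 next round, worth 0.79 × 55.908 = 44.16732 now. The studio offers 44.16732 and keeps 120 − 44.16732 = 75.83268.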